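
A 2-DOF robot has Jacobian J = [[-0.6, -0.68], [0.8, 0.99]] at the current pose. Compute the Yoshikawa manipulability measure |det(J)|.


det(J) = -0.6*0.99 - (-0.68)*(0.8) = -0.0500
|det(J)| = 0.0500

0.0500


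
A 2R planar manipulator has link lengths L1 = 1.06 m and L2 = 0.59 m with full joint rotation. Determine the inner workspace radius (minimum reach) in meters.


r_min = |L1 - L2| = |1.06 - 0.59| = 0.4700

0.4700 m


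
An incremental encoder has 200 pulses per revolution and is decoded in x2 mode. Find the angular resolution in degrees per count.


resolution = 360 / (PPR * 2) = 360 / 400 = 0.9000

0.9000 degrees


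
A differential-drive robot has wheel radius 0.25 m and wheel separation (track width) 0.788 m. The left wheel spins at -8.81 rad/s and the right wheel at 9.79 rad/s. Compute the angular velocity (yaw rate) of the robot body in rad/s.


omega = r*(wR - wL)/L = 0.25*(9.79 - (-8.81))/0.788 = 5.9010

5.9010 rad/s


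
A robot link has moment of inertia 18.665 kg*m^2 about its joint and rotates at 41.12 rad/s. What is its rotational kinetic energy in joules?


KE = (1/2)*I*omega^2 = 0.5*18.665*41.12^2 = 15779.8987

15779.8987 J


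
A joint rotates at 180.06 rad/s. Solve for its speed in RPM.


RPM = 180.06 * 60/(2*pi) = 1719.4463

1719.4463 RPM


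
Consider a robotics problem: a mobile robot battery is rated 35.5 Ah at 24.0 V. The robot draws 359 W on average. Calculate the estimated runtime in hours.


E = 35.5*24.0 = 852.0000 Wh
t = E/P = 852.0000/359 = 2.3733

2.3733 hours


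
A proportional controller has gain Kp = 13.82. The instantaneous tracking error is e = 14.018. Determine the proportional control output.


u_P = Kp * e = 13.82 * 14.018 = 193.7288

193.7288


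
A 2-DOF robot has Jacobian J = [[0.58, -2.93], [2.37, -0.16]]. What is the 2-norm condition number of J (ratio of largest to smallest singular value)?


JJ^T eigenvalues: trace(JJ^T) = 14.5638, det(JJ^T) = det(J)^2 = 46.94031169
s_max^2 = (14.5638 + sqrt(24.34302368))/2 = 9.74883249
s_min^2 = (14.5638 - sqrt(24.34302368))/2 = 4.81496751
kappa = s_max/s_min = sqrt(9.74883249/4.81496751) = 1.4229

1.4229


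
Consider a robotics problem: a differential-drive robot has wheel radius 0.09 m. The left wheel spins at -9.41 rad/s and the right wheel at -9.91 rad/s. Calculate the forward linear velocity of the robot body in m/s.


v = r*(wR + wL)/2 = 0.09*(-9.91 + -9.41)/2 = -0.8694

-0.8694 m/s


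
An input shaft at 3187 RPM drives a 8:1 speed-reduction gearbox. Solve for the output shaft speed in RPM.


omega_out = omega_in / N = 3187 / 8 = 398.3750

398.3750 RPM


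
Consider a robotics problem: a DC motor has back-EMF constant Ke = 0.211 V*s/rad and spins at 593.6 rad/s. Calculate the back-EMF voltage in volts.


V_emf = Ke * omega = 0.211*593.6 = 125.2496

125.2496 V


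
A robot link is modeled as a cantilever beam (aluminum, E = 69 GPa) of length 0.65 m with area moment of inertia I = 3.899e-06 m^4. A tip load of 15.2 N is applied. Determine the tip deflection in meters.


delta = F*L^3/(3*E*I) = 15.2*0.65^3/(3*6.900e+10*3.899e-06)
      = 4.1743/807093 = 5.1720e-06

5.1720e-06 m


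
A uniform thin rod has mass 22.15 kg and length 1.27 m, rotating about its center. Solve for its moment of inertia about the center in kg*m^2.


I = (1/12)*m*L^2 = (1/12)*22.15*1.27^2 = 2.9771

2.9771 kg*m^2


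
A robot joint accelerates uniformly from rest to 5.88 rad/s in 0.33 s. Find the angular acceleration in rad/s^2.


alpha = delta_omega / t = 5.88 / 0.33 = 17.8182

17.8182 rad/s^2


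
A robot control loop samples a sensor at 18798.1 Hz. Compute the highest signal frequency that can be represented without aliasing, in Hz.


f_max = f_s/2 = 18798.1/2 = 9399.0500

9399.0500 Hz


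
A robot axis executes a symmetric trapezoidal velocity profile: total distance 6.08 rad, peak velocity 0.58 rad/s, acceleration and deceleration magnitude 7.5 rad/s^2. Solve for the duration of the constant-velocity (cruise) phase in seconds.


t_acc = v/a = 0.077333 s, d_acc = v^2/(2a) = 0.022427 rad each
d_cruise = 6.08 - 2*0.022427 = 6.035146 rad
t_cruise = d_cruise/v = 6.035146/0.58 = 10.4054

10.4054 s


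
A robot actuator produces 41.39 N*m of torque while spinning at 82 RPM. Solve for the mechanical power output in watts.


omega = 82 * 2*pi/60 = 8.587020 rad/s
P = tau * omega = 41.39 * 8.587020 = 355.4168

355.4168 W


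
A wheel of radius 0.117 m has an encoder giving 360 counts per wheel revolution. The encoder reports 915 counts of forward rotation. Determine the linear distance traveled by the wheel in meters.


revs = 915/360 = 2.541667
d = revs * 2*pi*r = 2.541667 * 2*pi*0.117 = 1.8685

1.8685 m


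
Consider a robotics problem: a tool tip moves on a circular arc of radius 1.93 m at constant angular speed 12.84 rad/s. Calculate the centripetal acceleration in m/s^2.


a_c = omega^2 * r = 12.84^2 * 1.93 = 318.1906

318.1906 m/s^2


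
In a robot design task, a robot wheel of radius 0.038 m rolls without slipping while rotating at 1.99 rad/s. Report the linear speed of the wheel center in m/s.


v = omega * r = 1.99 * 0.038 = 0.0756

0.0756 m/s


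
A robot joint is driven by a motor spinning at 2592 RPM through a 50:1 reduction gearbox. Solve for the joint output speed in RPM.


omega_joint = omega_motor / N = 2592 / 50 = 51.8400

51.8400 RPM


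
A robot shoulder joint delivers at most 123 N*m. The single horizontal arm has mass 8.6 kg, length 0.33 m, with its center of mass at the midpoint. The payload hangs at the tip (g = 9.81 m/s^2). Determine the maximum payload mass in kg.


tau_arm = m_arm*g*(L/2) = 8.6*9.81*0.33/2 = 13.9204 N*m
tau_payload = tau_max - tau_arm = 123 - 13.9204 = 109.0796
m_payload = tau_payload / (g*L) = 109.0796 / (9.81*0.33) = 33.6946

33.6946 kg


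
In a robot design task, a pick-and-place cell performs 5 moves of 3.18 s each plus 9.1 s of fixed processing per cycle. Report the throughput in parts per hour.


T_cycle = 5*3.18 + 9.1 = 25.0000 s
rate = 3600/T = 144.0000

144.0000 parts/hour


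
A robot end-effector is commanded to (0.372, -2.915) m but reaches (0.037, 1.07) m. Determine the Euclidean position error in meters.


dx = 0.037 - (0.372) = -0.3350, dy = 1.07 - (-2.915) = 3.9850
err = sqrt(0.112225 + 15.880225) = 3.9991

3.9991 m


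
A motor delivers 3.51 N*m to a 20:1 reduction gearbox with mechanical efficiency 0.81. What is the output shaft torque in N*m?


tau_out = tau_in * N * eta = 3.51 * 20 * 0.81 = 56.8620

56.8620 N*m


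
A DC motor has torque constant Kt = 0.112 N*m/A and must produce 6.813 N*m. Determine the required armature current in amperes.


I = tau / Kt = 6.813/0.112 = 60.8304

60.8304 A


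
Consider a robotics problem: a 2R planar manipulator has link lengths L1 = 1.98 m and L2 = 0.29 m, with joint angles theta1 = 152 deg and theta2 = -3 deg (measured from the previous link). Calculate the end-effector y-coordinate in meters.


y = L1*sin(th1) + L2*sin(th1+th2) = 1.98*sin(152 deg) + 0.29*sin(149 deg) = 1.0789

1.0789 m


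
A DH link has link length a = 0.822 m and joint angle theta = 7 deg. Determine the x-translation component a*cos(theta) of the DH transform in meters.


a*cos(theta) = 0.822*cos(7 deg) = 0.8159

0.8159 m


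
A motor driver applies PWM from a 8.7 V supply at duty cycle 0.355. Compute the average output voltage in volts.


V_avg = V_supply * D = 8.7*0.355 = 3.0885

3.0885 V


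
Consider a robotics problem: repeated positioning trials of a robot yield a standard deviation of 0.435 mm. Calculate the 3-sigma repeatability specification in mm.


repeatability = 3*sigma = 3*0.435 = 1.3050

1.3050 mm


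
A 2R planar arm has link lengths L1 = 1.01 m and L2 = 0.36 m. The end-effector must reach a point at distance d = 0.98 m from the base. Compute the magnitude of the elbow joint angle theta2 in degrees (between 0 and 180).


cos(th2) = (d^2 - L1^2 - L2^2)/(2*L1*L2) = (0.98^2 - 1.01^2 - 0.36^2)/(2*1.01*0.36) = -0.26031353
th2 = acos(-0.26031353) = 105.0887 deg

105.0887 degrees


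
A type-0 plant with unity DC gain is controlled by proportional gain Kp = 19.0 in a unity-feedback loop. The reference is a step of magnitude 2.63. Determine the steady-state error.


e_ss = R/(1 + Kp) = 2.63/(1 + 19.0) = 2.63/20.0000 = 0.1315

0.1315


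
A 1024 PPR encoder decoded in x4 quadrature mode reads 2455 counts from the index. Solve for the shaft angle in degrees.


angle = counts * 360 / (PPR*4) = 2455 * 360 / 4096 = 215.7715

215.7715 degrees


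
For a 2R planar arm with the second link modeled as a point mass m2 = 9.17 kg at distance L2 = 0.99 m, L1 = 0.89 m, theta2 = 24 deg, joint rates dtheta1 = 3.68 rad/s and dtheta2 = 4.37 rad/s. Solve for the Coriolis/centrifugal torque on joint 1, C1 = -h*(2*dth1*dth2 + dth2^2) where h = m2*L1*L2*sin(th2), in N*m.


h = m2*L1*L2*sin(th2) = 9.17*0.89*0.99*sin(24 deg) = 3.286305
C1 = -h*(2*3.68*4.37 + 4.37^2) = -3.286305*51.2601 = -168.4563

-168.4563 N*m


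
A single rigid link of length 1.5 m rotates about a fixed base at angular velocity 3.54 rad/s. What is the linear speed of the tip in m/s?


v = L*omega = 1.5 * 3.54 = 5.3100

5.3100 m/s


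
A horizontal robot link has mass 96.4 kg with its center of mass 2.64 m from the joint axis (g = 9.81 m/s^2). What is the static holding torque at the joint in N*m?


tau = m*g*L = 96.4 * 9.81 * 2.64 = 2496.6058

2496.6058 N*m


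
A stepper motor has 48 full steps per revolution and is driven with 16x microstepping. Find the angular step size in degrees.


step = 360/(48*16) = 360/768 = 0.4688

0.4688 degrees


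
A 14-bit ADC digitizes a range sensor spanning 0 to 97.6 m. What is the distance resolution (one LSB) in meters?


res = range / 2^n = 97.6/2^14 = 97.6/16384 = 0.0060

0.0060 m


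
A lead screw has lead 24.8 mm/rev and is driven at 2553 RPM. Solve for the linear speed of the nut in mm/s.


v = lead * (RPM/60) = 24.8*2553/60 = 1055.2400

1055.2400 mm/s


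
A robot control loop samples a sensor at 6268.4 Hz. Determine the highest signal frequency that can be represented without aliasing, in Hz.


f_max = f_s/2 = 6268.4/2 = 3134.2000

3134.2000 Hz


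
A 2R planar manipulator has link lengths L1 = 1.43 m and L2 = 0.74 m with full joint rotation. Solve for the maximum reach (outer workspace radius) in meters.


r_max = L1 + L2 = 1.43 + 0.74 = 2.1700

2.1700 m


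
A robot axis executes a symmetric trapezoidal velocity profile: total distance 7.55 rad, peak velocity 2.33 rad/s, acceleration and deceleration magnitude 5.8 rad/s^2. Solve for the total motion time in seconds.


t_acc = v/a = 2.33/5.8 = 0.401724 s
d_acc = v^2/(2a) = 0.468009 rad (each ramp)
d_cruise = 7.55 - 2*0.468009 = 6.613982 rad
t_cruise = 6.613982/2.33 = 2.838619 s
t_total = 2*0.401724 + 2.838619 = 3.6421

3.6421 s


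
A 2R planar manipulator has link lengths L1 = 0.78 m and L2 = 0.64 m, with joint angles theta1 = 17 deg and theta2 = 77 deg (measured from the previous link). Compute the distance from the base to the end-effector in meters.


x = L1*cos(th1) + L2*cos(th1+th2) = 0.701274
y = L1*sin(th1) + L2*sin(th1+th2) = 0.866491
d = sqrt(x^2 + y^2) = sqrt(0.491785 + 0.750807) = 1.1147

1.1147 m


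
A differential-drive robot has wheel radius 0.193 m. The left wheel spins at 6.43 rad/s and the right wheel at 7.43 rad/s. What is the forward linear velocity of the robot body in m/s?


v = r*(wR + wL)/2 = 0.193*(7.43 + 6.43)/2 = 1.3375

1.3375 m/s


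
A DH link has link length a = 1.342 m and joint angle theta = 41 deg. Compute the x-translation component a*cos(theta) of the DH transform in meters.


a*cos(theta) = 1.342*cos(41 deg) = 1.0128

1.0128 m


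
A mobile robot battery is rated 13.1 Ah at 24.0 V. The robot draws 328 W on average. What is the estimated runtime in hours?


E = 13.1*24.0 = 314.4000 Wh
t = E/P = 314.4000/328 = 0.9585

0.9585 hours


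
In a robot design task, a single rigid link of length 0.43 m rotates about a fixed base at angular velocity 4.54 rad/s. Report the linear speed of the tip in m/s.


v = L*omega = 0.43 * 4.54 = 1.9522

1.9522 m/s


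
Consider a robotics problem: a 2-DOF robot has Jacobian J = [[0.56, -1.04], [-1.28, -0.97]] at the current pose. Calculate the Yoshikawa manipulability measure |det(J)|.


det(J) = 0.56*-0.97 - (-1.04)*(-1.28) = -1.8744
|det(J)| = 1.8744

1.8744


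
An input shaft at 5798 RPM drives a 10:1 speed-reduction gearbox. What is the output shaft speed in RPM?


omega_out = omega_in / N = 5798 / 10 = 579.8000

579.8000 RPM


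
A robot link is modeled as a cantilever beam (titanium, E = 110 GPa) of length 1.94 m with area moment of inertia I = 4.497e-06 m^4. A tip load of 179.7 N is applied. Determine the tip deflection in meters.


delta = F*L^3/(3*E*I) = 179.7*1.94^3/(3*1.100e+11*4.497e-06)
      = 1312.0587048/1484010 = 8.8413e-04

8.8413e-04 m


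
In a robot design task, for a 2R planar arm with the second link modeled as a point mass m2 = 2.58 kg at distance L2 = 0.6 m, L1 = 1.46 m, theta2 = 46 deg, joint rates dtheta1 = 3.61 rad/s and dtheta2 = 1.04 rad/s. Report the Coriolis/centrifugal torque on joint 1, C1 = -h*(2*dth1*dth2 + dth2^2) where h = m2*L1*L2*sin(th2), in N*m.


h = m2*L1*L2*sin(th2) = 2.58*1.46*0.6*sin(46 deg) = 1.625765
C1 = -h*(2*3.61*1.04 + 1.04^2) = -1.625765*8.5904 = -13.9660

-13.9660 N*m


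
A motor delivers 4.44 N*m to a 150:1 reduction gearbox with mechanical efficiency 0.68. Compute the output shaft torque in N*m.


tau_out = tau_in * N * eta = 4.44 * 150 * 0.68 = 452.8800

452.8800 N*m


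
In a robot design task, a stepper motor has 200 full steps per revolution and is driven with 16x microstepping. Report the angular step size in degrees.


step = 360/(200*16) = 360/3200 = 0.1125

0.1125 degrees


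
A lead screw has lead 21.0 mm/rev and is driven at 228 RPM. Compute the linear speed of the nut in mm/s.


v = lead * (RPM/60) = 21.0*228/60 = 79.8000

79.8000 mm/s


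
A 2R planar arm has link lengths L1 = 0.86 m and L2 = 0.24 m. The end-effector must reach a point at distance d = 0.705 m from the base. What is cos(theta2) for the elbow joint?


cos(th2) = (d^2 - L1^2 - L2^2)/(2*L1*L2) = (0.705^2 - 0.86^2 - 0.24^2)/(2*0.86*0.24) = -0.7272

-0.7272


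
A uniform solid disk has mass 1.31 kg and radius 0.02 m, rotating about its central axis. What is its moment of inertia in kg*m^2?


I = (1/2)*m*R^2 = 0.5*1.31*0.02^2 = 2.6200e-04

2.6200e-04 kg*m^2


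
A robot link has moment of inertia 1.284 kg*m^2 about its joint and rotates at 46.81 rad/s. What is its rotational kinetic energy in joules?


KE = (1/2)*I*omega^2 = 0.5*1.284*46.81^2 = 1406.7351

1406.7351 J


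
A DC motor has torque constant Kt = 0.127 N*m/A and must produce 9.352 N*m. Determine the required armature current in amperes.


I = tau / Kt = 9.352/0.127 = 73.6378

73.6378 A


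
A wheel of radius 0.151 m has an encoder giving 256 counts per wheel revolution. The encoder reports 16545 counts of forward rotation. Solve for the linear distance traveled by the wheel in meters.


revs = 16545/256 = 64.628906
d = revs * 2*pi*r = 64.628906 * 2*pi*0.151 = 61.3174

61.3174 m


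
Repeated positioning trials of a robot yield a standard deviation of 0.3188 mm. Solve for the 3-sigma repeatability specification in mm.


repeatability = 3*sigma = 3*0.3188 = 0.9564

0.9564 mm


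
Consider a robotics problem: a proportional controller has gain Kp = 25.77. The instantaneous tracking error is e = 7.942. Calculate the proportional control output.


u_P = Kp * e = 25.77 * 7.942 = 204.6653

204.6653


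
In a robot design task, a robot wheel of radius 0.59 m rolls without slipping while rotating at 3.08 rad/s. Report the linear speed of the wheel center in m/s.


v = omega * r = 3.08 * 0.59 = 1.8172

1.8172 m/s


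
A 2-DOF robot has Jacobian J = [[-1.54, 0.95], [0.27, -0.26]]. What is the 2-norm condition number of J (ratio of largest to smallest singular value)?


JJ^T eigenvalues: trace(JJ^T) = 3.4146, det(JJ^T) = det(J)^2 = 0.02070721
s_max^2 = (3.4146 + sqrt(11.57666432))/2 = 3.40852488
s_min^2 = (3.4146 - sqrt(11.57666432))/2 = 0.00607512
kappa = s_max/s_min = sqrt(3.40852488/0.00607512) = 23.6868

23.6868


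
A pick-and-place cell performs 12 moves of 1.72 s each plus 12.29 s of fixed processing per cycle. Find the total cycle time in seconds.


T = 12*1.72 + 12.29 = 32.9300

32.9300 s


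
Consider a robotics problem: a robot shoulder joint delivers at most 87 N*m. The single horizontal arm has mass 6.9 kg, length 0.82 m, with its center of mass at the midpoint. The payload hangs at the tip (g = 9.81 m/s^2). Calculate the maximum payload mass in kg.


tau_arm = m_arm*g*(L/2) = 6.9*9.81*0.82/2 = 27.7525 N*m
tau_payload = tau_max - tau_arm = 87 - 27.7525 = 59.2475
m_payload = tau_payload / (g*L) = 59.2475 / (9.81*0.82) = 7.3652

7.3652 kg


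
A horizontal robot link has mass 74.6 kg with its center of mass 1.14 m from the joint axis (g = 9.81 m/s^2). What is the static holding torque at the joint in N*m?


tau = m*g*L = 74.6 * 9.81 * 1.14 = 834.2816

834.2816 N*m


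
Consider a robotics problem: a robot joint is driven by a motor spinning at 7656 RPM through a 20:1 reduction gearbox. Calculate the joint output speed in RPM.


omega_joint = omega_motor / N = 7656 / 20 = 382.8000

382.8000 RPM


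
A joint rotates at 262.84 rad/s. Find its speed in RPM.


RPM = 262.84 * 60/(2*pi) = 2509.9371

2509.9371 RPM


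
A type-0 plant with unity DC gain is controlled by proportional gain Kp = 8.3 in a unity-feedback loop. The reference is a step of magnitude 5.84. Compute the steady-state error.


e_ss = R/(1 + Kp) = 5.84/(1 + 8.3) = 5.84/9.3000 = 0.6280

0.6280


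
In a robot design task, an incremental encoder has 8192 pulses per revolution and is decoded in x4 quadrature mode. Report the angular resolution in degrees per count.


resolution = 360 / (PPR * 4) = 360 / 32768 = 0.0110

0.0110 degrees


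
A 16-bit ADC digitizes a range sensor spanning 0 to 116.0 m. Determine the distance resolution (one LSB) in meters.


res = range / 2^n = 116.0/2^16 = 116.0/65536 = 0.0018

0.0018 m


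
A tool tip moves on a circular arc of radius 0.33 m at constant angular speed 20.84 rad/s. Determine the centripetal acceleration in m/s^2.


a_c = omega^2 * r = 20.84^2 * 0.33 = 143.3208

143.3208 m/s^2


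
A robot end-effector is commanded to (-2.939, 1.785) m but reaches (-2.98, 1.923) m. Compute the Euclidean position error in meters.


dx = -2.98 - (-2.939) = -0.0410, dy = 1.923 - (1.785) = 0.1380
err = sqrt(0.001681 + 0.019044) = 0.1440

0.1440 m


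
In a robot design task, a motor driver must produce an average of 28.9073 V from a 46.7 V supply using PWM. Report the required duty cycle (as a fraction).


D = V_avg/V_supply = 28.9073/46.7 = 0.6190

0.6190


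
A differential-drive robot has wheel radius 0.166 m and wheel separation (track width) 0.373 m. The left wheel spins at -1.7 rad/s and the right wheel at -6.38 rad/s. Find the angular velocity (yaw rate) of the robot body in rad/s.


omega = r*(wR - wL)/L = 0.166*(-6.38 - (-1.7))/0.373 = -2.0828

-2.0828 rad/s


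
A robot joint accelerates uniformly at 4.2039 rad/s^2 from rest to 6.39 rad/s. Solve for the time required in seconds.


t = delta_omega / alpha = 6.39 / 4.2039 = 1.5200

1.5200 s


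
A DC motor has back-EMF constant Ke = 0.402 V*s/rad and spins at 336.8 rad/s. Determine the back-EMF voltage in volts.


V_emf = Ke * omega = 0.402*336.8 = 135.3936

135.3936 V


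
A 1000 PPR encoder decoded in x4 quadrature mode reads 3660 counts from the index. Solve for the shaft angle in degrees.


angle = counts * 360 / (PPR*4) = 3660 * 360 / 4000 = 329.4000

329.4000 degrees


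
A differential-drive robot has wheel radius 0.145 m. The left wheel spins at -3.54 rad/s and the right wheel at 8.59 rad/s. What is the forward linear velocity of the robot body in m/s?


v = r*(wR + wL)/2 = 0.145*(8.59 + -3.54)/2 = 0.3661

0.3661 m/s


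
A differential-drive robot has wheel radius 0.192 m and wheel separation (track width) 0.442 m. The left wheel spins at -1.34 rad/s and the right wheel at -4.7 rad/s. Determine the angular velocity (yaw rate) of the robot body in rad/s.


omega = r*(wR - wL)/L = 0.192*(-4.7 - (-1.34))/0.442 = -1.4595

-1.4595 rad/s


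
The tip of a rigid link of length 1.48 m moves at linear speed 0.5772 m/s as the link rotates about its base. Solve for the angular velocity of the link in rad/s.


omega = v / L = 0.5772 / 1.48 = 0.3900

0.3900 rad/s


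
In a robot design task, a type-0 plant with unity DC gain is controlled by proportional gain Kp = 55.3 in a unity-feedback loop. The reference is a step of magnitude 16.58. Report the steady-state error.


e_ss = R/(1 + Kp) = 16.58/(1 + 55.3) = 16.58/56.3000 = 0.2945

0.2945


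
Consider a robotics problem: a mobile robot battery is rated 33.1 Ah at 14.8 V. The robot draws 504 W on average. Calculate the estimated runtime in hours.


E = 33.1*14.8 = 489.8800 Wh
t = E/P = 489.8800/504 = 0.9720

0.9720 hours


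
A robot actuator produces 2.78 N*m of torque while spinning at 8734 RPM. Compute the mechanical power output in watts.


omega = 8734 * 2*pi/60 = 914.622341 rad/s
P = tau * omega = 2.78 * 914.622341 = 2542.6501

2542.6501 W


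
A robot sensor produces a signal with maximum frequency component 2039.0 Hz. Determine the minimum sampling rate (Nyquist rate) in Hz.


f_s,min = 2*f_max = 2*2039.0 = 4078.0000

4078.0000 Hz


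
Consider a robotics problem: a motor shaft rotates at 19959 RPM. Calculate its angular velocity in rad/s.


omega = 19959 * 2*pi/60 = 2090.1016

2090.1016 rad/s


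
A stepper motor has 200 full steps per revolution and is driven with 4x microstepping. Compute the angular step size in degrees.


step = 360/(200*4) = 360/800 = 0.4500

0.4500 degrees


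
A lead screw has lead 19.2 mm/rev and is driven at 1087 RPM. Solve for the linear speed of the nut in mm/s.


v = lead * (RPM/60) = 19.2*1087/60 = 347.8400

347.8400 mm/s


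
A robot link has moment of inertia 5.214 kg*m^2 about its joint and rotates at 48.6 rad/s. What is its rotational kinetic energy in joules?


KE = (1/2)*I*omega^2 = 0.5*5.214*48.6^2 = 6157.6297

6157.6297 J


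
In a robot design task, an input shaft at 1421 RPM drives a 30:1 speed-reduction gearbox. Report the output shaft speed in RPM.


omega_out = omega_in / N = 1421 / 30 = 47.3667

47.3667 RPM


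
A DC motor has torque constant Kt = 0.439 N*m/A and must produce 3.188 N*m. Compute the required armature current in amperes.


I = tau / Kt = 3.188/0.439 = 7.2620

7.2620 A


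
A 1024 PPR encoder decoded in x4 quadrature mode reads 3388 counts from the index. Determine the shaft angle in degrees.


angle = counts * 360 / (PPR*4) = 3388 * 360 / 4096 = 297.7734

297.7734 degrees


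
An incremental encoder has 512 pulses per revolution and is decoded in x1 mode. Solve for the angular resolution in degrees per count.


resolution = 360 / (PPR * 1) = 360 / 512 = 0.7031

0.7031 degrees


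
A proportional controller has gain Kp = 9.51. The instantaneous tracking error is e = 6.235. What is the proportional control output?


u_P = Kp * e = 9.51 * 6.235 = 59.2949

59.2949


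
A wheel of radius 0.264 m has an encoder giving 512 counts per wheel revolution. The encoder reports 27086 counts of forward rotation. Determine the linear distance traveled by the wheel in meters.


revs = 27086/512 = 52.902344
d = revs * 2*pi*r = 52.902344 * 2*pi*0.264 = 87.7523

87.7523 m


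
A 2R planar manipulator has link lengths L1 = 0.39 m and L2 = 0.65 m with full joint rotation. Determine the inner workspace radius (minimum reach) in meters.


r_min = |L1 - L2| = |0.39 - 0.65| = 0.2600

0.2600 m


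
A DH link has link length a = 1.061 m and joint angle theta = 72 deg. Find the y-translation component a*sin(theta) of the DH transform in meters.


a*sin(theta) = 1.061*sin(72 deg) = 1.0091

1.0091 m


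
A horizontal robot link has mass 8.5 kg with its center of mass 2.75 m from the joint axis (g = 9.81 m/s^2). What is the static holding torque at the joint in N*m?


tau = m*g*L = 8.5 * 9.81 * 2.75 = 229.3088

229.3088 N*m


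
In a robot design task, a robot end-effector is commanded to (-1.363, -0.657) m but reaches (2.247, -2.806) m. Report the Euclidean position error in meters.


dx = 2.247 - (-1.363) = 3.6100, dy = -2.806 - (-0.657) = -2.1490
err = sqrt(13.032100 + 4.618201) = 4.2012

4.2012 m


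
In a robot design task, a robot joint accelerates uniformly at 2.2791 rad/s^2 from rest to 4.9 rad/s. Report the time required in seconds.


t = delta_omega / alpha = 4.9 / 2.2791 = 2.1500

2.1500 s


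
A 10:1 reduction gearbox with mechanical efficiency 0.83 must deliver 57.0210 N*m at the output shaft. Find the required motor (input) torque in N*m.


tau_in = tau_out / (N * eta) = 57.0210 / (10 * 0.83) = 6.8700

6.8700 N*m


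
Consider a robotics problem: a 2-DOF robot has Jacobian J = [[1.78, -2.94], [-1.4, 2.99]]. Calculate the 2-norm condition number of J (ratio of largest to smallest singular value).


JJ^T eigenvalues: trace(JJ^T) = 22.7121, det(JJ^T) = det(J)^2 = 1.45491844
s_max^2 = (22.7121 + sqrt(510.01981265))/2 = 22.64785912
s_min^2 = (22.7121 - sqrt(510.01981265))/2 = 0.06424088
kappa = s_max/s_min = sqrt(22.64785912/0.06424088) = 18.7762

18.7762


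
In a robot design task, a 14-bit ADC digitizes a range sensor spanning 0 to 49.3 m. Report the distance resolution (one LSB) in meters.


res = range / 2^n = 49.3/2^14 = 49.3/16384 = 0.0030

0.0030 m


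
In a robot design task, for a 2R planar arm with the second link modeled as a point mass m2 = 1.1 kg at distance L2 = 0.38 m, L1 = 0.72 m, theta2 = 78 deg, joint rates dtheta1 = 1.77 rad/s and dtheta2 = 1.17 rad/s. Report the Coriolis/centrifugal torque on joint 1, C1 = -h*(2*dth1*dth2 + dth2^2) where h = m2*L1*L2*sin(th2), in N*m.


h = m2*L1*L2*sin(th2) = 1.1*0.72*0.38*sin(78 deg) = 0.294383
C1 = -h*(2*1.77*1.17 + 1.17^2) = -0.294383*5.5107 = -1.6223

-1.6223 N*m


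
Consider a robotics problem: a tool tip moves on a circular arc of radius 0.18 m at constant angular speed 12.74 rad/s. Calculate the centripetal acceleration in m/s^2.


a_c = omega^2 * r = 12.74^2 * 0.18 = 29.2154

29.2154 m/s^2


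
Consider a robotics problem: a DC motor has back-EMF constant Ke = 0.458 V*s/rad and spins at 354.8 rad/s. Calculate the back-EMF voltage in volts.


V_emf = Ke * omega = 0.458*354.8 = 162.4984

162.4984 V


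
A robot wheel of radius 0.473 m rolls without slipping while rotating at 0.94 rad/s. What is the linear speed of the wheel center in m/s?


v = omega * r = 0.94 * 0.473 = 0.4446

0.4446 m/s


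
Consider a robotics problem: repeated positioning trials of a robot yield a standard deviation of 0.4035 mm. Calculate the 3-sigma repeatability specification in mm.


repeatability = 3*sigma = 3*0.4035 = 1.2105

1.2105 mm


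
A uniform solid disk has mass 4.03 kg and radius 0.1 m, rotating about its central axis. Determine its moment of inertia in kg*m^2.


I = (1/2)*m*R^2 = 0.5*4.03*0.1^2 = 0.0202

0.0202 kg*m^2


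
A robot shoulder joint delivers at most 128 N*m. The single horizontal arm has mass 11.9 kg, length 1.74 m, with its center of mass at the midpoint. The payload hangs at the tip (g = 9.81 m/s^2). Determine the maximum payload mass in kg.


tau_arm = m_arm*g*(L/2) = 11.9*9.81*1.74/2 = 101.5629 N*m
tau_payload = tau_max - tau_arm = 128 - 101.5629 = 26.4371
m_payload = tau_payload / (g*L) = 26.4371 / (9.81*1.74) = 1.5488

1.5488 kg


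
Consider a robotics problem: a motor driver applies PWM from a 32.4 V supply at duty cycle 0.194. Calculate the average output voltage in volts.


V_avg = V_supply * D = 32.4*0.194 = 6.2856

6.2856 V


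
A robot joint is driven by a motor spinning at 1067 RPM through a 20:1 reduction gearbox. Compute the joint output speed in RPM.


omega_joint = omega_motor / N = 1067 / 20 = 53.3500

53.3500 RPM


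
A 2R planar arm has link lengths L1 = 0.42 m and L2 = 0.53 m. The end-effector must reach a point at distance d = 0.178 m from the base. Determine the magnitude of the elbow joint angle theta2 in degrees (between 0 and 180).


cos(th2) = (d^2 - L1^2 - L2^2)/(2*L1*L2) = (0.178^2 - 0.42^2 - 0.53^2)/(2*0.42*0.53) = -0.95601078
th2 = acos(-0.95601078) = 162.9425 deg

162.9425 degrees


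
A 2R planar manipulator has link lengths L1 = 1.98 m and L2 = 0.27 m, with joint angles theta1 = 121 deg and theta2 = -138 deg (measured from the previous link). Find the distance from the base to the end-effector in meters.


x = L1*cos(th1) + L2*cos(th1+th2) = -0.761573
y = L1*sin(th1) + L2*sin(th1+th2) = 1.618251
d = sqrt(x^2 + y^2) = sqrt(0.579993 + 2.618736) = 1.7885

1.7885 m


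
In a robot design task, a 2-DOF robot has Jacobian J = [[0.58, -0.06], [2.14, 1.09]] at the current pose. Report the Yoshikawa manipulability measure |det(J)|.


det(J) = 0.58*1.09 - (-0.06)*(2.14) = 0.7606
|det(J)| = 0.7606

0.7606


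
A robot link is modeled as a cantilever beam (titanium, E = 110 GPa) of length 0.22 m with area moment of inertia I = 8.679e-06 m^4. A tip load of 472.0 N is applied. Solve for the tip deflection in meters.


delta = F*L^3/(3*E*I) = 472.0*0.22^3/(3*1.100e+11*8.679e-06)
      = 5.025856/2864070 = 1.7548e-06

1.7548e-06 m


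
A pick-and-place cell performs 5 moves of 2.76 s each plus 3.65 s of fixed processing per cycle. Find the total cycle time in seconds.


T = 5*2.76 + 3.65 = 17.4500

17.4500 s


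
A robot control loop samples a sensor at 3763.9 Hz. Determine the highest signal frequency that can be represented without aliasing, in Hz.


f_max = f_s/2 = 3763.9/2 = 1881.9500

1881.9500 Hz


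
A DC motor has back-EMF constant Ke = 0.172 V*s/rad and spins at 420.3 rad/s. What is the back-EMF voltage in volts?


V_emf = Ke * omega = 0.172*420.3 = 72.2916

72.2916 V


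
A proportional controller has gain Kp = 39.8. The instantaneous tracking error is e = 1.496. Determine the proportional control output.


u_P = Kp * e = 39.8 * 1.496 = 59.5408

59.5408


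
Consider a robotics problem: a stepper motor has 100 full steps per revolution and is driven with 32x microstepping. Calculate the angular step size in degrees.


step = 360/(100*32) = 360/3200 = 0.1125

0.1125 degrees


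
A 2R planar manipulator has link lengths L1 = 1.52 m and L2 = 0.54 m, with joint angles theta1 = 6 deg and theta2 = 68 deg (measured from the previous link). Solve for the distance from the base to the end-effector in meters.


x = L1*cos(th1) + L2*cos(th1+th2) = 1.660517
y = L1*sin(th1) + L2*sin(th1+th2) = 0.677965
d = sqrt(x^2 + y^2) = sqrt(2.757317 + 0.459637) = 1.7936

1.7936 m


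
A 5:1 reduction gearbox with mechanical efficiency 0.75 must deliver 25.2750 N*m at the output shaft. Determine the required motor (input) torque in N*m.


tau_in = tau_out / (N * eta) = 25.2750 / (5 * 0.75) = 6.7400

6.7400 N*m


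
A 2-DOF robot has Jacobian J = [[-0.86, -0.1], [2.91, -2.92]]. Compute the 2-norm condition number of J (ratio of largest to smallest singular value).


JJ^T eigenvalues: trace(JJ^T) = 17.7441, det(JJ^T) = det(J)^2 = 7.85232484
s_max^2 = (17.7441 + sqrt(283.44378545))/2 = 17.28994441
s_min^2 = (17.7441 - sqrt(283.44378545))/2 = 0.45415559
kappa = s_max/s_min = sqrt(17.28994441/0.45415559) = 6.1701

6.1701


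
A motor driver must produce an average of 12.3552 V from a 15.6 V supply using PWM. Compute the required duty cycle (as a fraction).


D = V_avg/V_supply = 12.3552/15.6 = 0.7920

0.7920


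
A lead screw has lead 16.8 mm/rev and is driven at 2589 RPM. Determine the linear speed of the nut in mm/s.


v = lead * (RPM/60) = 16.8*2589/60 = 724.9200

724.9200 mm/s


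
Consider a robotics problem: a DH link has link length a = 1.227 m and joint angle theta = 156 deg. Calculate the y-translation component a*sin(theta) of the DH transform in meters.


a*sin(theta) = 1.227*sin(156 deg) = 0.4991

0.4991 m


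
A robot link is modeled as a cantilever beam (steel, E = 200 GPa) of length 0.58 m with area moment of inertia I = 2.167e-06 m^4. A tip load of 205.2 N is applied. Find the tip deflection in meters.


delta = F*L^3/(3*E*I) = 205.2*0.58^3/(3*2.000e+11*2.167e-06)
      = 40.0369824/1300200 = 3.0793e-05

3.0793e-05 m


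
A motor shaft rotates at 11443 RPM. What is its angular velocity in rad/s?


omega = 11443 * 2*pi/60 = 1198.3082

1198.3082 rad/s


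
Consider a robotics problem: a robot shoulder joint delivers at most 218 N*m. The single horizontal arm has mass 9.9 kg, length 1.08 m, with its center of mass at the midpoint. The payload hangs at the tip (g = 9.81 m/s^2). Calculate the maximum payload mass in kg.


tau_arm = m_arm*g*(L/2) = 9.9*9.81*1.08/2 = 52.4443 N*m
tau_payload = tau_max - tau_arm = 218 - 52.4443 = 165.5557
m_payload = tau_payload / (g*L) = 165.5557 / (9.81*1.08) = 15.6261

15.6261 kg


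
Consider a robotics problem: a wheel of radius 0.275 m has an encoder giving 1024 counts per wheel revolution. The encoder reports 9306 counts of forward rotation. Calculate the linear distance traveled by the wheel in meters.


revs = 9306/1024 = 9.087891
d = revs * 2*pi*r = 9.087891 * 2*pi*0.275 = 15.7027

15.7027 m


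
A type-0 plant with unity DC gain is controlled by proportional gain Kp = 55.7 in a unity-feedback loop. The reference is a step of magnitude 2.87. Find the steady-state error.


e_ss = R/(1 + Kp) = 2.87/(1 + 55.7) = 2.87/56.7000 = 0.0506

0.0506


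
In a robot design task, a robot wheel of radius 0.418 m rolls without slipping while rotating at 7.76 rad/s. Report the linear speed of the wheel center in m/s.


v = omega * r = 7.76 * 0.418 = 3.2437

3.2437 m/s


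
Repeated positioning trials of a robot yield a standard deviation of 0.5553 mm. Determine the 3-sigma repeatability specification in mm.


repeatability = 3*sigma = 3*0.5553 = 1.6659

1.6659 mm


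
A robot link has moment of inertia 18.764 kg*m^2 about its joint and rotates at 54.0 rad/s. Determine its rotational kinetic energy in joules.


KE = (1/2)*I*omega^2 = 0.5*18.764*54.0^2 = 27357.9120

27357.9120 J


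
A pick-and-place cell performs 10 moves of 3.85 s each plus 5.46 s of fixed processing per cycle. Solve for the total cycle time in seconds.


T = 10*3.85 + 5.46 = 43.9600

43.9600 s


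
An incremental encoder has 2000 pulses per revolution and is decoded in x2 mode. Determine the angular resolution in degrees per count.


resolution = 360 / (PPR * 2) = 360 / 4000 = 0.0900

0.0900 degrees


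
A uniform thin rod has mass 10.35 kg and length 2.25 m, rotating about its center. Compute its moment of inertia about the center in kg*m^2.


I = (1/12)*m*L^2 = (1/12)*10.35*2.25^2 = 4.3664

4.3664 kg*m^2


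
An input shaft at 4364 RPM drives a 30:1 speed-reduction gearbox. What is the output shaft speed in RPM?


omega_out = omega_in / N = 4364 / 30 = 145.4667

145.4667 RPM


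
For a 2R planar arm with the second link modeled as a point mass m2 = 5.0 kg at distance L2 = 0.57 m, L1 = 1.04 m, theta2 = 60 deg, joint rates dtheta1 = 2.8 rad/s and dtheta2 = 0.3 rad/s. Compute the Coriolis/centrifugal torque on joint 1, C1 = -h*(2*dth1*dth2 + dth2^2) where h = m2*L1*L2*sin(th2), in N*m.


h = m2*L1*L2*sin(th2) = 5.0*1.04*0.57*sin(60 deg) = 2.566899
C1 = -h*(2*2.8*0.3 + 0.3^2) = -2.566899*1.7700 = -4.5434

-4.5434 N*m


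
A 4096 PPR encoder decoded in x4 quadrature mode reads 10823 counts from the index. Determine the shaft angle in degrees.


angle = counts * 360 / (PPR*4) = 10823 * 360 / 16384 = 237.8101

237.8101 degrees


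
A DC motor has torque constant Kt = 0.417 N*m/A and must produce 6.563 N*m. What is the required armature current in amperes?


I = tau / Kt = 6.563/0.417 = 15.7386

15.7386 A


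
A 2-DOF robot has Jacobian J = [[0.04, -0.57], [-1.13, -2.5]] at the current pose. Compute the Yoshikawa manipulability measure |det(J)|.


det(J) = 0.04*-2.5 - (-0.57)*(-1.13) = -0.7441
|det(J)| = 0.7441

0.7441


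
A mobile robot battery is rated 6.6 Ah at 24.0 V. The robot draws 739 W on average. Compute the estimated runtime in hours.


E = 6.6*24.0 = 158.4000 Wh
t = E/P = 158.4000/739 = 0.2143

0.2143 hours


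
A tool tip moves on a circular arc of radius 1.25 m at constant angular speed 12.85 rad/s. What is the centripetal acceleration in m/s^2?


a_c = omega^2 * r = 12.85^2 * 1.25 = 206.4031

206.4031 m/s^2


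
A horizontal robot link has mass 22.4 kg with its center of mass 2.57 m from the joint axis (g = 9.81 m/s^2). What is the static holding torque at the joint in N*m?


tau = m*g*L = 22.4 * 9.81 * 2.57 = 564.7421

564.7421 N*m


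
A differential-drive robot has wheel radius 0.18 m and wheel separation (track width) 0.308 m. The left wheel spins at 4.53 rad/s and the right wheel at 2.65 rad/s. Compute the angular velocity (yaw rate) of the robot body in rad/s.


omega = r*(wR - wL)/L = 0.18*(2.65 - (4.53))/0.308 = -1.0987

-1.0987 rad/s


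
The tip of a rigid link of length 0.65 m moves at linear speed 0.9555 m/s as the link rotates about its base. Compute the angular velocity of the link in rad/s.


omega = v / L = 0.9555 / 0.65 = 1.4700

1.4700 rad/s


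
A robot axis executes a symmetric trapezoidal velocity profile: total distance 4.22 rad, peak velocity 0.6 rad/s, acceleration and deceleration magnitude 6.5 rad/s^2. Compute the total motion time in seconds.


t_acc = v/a = 0.6/6.5 = 0.092308 s
d_acc = v^2/(2a) = 0.027692 rad (each ramp)
d_cruise = 4.22 - 2*0.027692 = 4.164616 rad
t_cruise = 4.164616/0.6 = 6.941027 s
t_total = 2*0.092308 + 6.941027 = 7.1256

7.1256 s


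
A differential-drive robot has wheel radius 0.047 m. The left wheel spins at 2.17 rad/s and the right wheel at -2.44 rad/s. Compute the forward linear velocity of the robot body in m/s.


v = r*(wR + wL)/2 = 0.047*(-2.44 + 2.17)/2 = -0.0063

-0.0063 m/s


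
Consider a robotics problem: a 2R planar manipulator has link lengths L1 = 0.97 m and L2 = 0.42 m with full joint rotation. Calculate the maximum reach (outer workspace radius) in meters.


r_max = L1 + L2 = 0.97 + 0.42 = 1.3900

1.3900 m


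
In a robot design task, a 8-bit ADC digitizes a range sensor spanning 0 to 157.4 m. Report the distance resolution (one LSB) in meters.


res = range / 2^n = 157.4/2^8 = 157.4/256 = 0.6148

0.6148 m


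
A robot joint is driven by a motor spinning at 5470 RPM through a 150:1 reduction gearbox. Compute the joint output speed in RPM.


omega_joint = omega_motor / N = 5470 / 150 = 36.4667

36.4667 RPM


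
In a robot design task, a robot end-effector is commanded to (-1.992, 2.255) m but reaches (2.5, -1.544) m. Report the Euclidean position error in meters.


dx = 2.5 - (-1.992) = 4.4920, dy = -1.544 - (2.255) = -3.7990
err = sqrt(20.178064 + 14.432401) = 5.8831

5.8831 m


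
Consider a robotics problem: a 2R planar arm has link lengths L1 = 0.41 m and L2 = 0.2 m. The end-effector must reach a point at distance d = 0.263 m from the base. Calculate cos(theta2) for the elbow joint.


cos(th2) = (d^2 - L1^2 - L2^2)/(2*L1*L2) = (0.263^2 - 0.41^2 - 0.2^2)/(2*0.41*0.2) = -0.8471

-0.8471


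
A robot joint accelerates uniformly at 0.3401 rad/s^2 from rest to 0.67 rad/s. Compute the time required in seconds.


t = delta_omega / alpha = 0.67 / 0.3401 = 1.9700

1.9700 s
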